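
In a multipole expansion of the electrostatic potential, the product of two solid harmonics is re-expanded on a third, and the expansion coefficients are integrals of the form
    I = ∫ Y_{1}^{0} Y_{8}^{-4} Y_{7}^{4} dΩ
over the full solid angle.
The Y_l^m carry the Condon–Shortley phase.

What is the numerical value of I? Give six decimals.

0.211986

Checks pass: Σm=0; 16 even; l₃=7∈[7,9].
(2·1+1)(2·8+1)(2·7+1) = 765
Δ: 2! 0! 14! / 17! → 1/2040
sum: t=1:−1/25401600 = -1/25401600
3j²(1 8 7; 0 0 0) = Δ·Π!·Σ² = 8/255  (sign +1)
sum: t=1:−1/239500800 = -1/239500800
3j²(1 8 7; 0 -4 4) = Δ·Π!·Σ² = 2/85  (sign +1)
combine: 4πI² = 765·8/255·2/85 = 48/85
take √, sign +1: I = 0.21198553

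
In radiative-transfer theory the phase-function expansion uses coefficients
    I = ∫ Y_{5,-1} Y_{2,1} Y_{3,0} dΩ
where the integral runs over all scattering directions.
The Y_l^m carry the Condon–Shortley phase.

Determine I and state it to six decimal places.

-0.214318

Rules hold: Σm=0, L=10 even, 3≤3≤7.
N = 11·5·7 = 385
Δ = 4!·6!·0!/11! = 1/2310
Racah Σ t=2..2: t=2:+1/144 = 1/144
⇒ 3j(5 2 3; 0 0 0)² = 10/231, sgn -1
Racah Σ t=3..3: t=3:−1/216 = -1/216
⇒ 3j(5 2 3; -1 1 0)² = 8/231, sgn +1
4πI² = N·(3j₀)²·(3jₘ)² = 400/693
I = -1·√(0.577201/4π) = -0.21431790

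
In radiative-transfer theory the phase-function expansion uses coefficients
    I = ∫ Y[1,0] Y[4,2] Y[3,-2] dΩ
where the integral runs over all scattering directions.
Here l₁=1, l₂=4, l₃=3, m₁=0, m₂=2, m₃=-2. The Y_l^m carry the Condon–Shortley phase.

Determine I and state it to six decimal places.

0.213244

Checks pass: Σm=0; 8 even; l₃=3∈[3,5].
(2·1+1)(2·4+1)(2·3+1) = 189
Δ: 2! 0! 6! / 9! → 1/252
sum: t=1:−1/36 = -1/36
3j²(1 4 3; 0 0 0) = Δ·Π!·Σ² = 4/63  (sign +1)
sum: t=1:−1/120 = -1/120
3j²(1 4 3; 0 2 -2) = Δ·Π!·Σ² = 1/21  (sign +1)
combine: 4πI² = 189·4/63·1/21 = 4/7
take √, sign +1: I = 0.21324362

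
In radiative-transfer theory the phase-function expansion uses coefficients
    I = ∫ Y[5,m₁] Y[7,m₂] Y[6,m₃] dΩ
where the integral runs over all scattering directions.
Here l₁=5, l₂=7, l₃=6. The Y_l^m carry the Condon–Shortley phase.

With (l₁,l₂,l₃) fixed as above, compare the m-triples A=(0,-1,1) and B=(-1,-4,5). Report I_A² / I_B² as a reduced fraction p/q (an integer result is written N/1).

867/605

l's match ⇒ only the (l;m) 3-j factors differ between A and B.
A: triangle coeff Δ(5,7,6) = 1/174594420; Σ_t [1,5]: t=1:−1/2073600 t=2:+1/165888 t=3:−1/103680 t=4:+1/414720 t=5:−1/14515200 = -17/9676800; (3j)²=85/19019 [(5 7 6; 0 -1 1)], sign=+1
B: triangle coeff Δ(5,7,6) = 1/174594420; Σ_t [2,3]: t=2:+1/5806080 t=3:−1/8709120 = 1/17418240; (3j)²=275/88179 [(5 7 6; -1 -4 5)], sign=-1
I_A²/I_B² = (85/19019)/(275/88179) = 867/605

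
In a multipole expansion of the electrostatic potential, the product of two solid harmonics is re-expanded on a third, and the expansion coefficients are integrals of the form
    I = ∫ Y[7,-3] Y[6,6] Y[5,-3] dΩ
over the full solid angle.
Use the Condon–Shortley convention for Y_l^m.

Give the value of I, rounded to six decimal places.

-0.117735

Checks pass: Σm=0; 18 even; l₃=5∈[1,13].
(2·7+1)(2·6+1)(2·5+1) = 2145
Δ: 8! 6! 4! / 19! → 1/174594420
sum: t=2:+1/4147200 t=3:−1/207360 t=4:+1/82944 t=5:−1/207360 t=6:+1/4147200 = 1/345600
3j²(7 6 5; 0 0 0) = Δ·Π!·Σ² = 420/46189  (sign -1)
sum: t=8:+1/46448640 = 1/46448640
3j²(7 6 5; -3 6 -3) = Δ·Π!·Σ² = 75/8398  (sign +1)
combine: 4πI² = 2145·420/46189·75/8398 = 236250/1356277
take √, sign -1: I = -0.11773532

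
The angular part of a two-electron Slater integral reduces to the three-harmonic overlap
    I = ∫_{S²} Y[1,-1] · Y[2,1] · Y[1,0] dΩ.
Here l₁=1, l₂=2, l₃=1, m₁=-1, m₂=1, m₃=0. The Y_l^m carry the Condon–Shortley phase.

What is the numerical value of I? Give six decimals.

Checks pass: Σm=0; 4 even; l₃=1∈[1,3].
(2·1+1)(2·2+1)(2·1+1) = 45
Δ: 2! 0! 2! / 5! → 1/30
sum: t=1:−1/1 = -1/1
3j²(1 2 1; 0 0 0) = Δ·Π!·Σ² = 2/15  (sign +1)
sum: t=2:+1/2 = 1/2
3j²(1 2 1; -1 1 0) = Δ·Π!·Σ² = 1/10  (sign -1)
combine: 4πI² = 45·2/15·1/10 = 3/5
take √, sign -1: I = -0.21850969

-0.218510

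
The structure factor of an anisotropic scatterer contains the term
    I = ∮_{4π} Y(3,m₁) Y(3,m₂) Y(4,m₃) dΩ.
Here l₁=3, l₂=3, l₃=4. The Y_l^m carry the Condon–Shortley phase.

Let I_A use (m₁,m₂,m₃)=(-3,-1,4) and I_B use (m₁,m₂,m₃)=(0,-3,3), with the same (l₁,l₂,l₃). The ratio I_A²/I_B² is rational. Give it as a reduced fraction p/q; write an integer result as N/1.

2/3

Same 3,3,4: normalisation and zero-m 3j drop out of the ratio.
A: Δ: 2! 4! 4! / 11! → 1/34650; sum: t=2:+1/1152 = 1/1152; 3j²(3 3 4; -3 -1 4) = Δ·Π!·Σ² = 1/33  (sign +1)
B: Δ: 2! 4! 4! / 11! → 1/34650; sum: t=0:+1/288 = 1/288; 3j²(3 3 4; 0 -3 3) = Δ·Π!·Σ² = 1/22  (sign -1)
I_A²/I_B² = (1/33)/(1/22) = 2/3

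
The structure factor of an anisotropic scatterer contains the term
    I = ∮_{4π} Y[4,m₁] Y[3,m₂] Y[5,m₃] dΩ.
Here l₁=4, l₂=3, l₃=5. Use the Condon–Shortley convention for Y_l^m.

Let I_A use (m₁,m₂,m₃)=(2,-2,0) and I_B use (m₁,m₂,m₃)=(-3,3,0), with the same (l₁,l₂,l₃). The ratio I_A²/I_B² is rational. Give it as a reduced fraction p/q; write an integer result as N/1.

Same 4,3,5: normalisation and zero-m 3j drop out of the ratio.
A: Δ: 2! 6! 4! / 13! → 1/180180; sum: t=0:+1/576 t=1:−1/2880 = 1/720; 3j²(4 3 5; 2 -2 0) = Δ·Π!·Σ² = 80/3003  (sign -1)
B: Δ: 2! 6! 4! / 13! → 1/180180; sum: t=2:+1/5760 = 1/5760; 3j²(4 3 5; -3 3 0) = Δ·Π!·Σ² = 5/572  (sign -1)
I_A²/I_B² = (80/3003)/(5/572) = 64/21

64/21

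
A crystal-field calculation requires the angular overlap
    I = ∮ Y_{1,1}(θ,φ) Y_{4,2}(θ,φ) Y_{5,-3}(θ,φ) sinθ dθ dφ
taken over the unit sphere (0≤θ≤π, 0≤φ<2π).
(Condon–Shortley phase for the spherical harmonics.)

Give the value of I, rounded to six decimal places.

-0.259847

m-sum 0 ✓  L=10 even ✓  3≤5≤5 ✓
Π(2lᵢ+1) = 3×9×11 = 297
triangle coeff Δ(1,4,5) = 1/495
Σ_t [0,0]: t=0:+1/576 = 1/576
(3j)²=5/99 [(1 4 5; 0 0 0)], sign=-1
Σ_t [0,0]: t=0:+1/2880 = 1/2880
(3j)²=28/495 [(1 4 5; 1 2 -3)], sign=+1
⇒ 4πI² = 28/33
I = (-1)√(28/33/(4π)) = -0.25984664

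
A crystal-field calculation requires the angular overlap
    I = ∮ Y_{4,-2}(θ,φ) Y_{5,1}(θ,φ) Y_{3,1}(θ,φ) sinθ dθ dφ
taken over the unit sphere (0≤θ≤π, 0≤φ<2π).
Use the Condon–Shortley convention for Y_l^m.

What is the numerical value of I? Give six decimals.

0.106335

Rules hold: Σm=0, L=12 even, 1≤3≤9.
N = 9·11·7 = 693
Δ = 6!·2!·4!/13! = 1/180180
Racah Σ t=2..4: t=2:+1/576 t=3:−1/144 t=4:+1/576 = -1/288
⇒ 3j(4 5 3; 0 0 0)² = 20/1001, sgn +1
Racah Σ t=4..6: t=4:+1/384 t=5:−1/720 t=6:+1/34560 = 43/34560
⇒ 3j(4 5 3; -2 1 1)² = 1849/180180, sgn +1
4πI² = N·(3j₀)²·(3jₘ)² = 1849/13013
I = +1·√(0.142089/4π) = 0.10633465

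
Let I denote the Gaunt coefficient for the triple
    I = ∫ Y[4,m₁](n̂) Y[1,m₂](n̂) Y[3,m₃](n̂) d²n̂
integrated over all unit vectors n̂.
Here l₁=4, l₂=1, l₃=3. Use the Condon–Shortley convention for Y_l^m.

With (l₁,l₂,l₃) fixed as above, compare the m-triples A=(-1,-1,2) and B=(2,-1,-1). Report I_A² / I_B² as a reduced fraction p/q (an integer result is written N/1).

Shared (l₁,l₂,l₃)=(4,1,3): N and (l;000)² cancel in I_A²/I_B².
A: Δ = 2!·6!·0!/9! = 1/252; Racah Σ t=0..0: t=0:+1/240 = 1/240; ⇒ 3j(4 1 3; -1 -1 2)² = 1/84, sgn -1
B: Δ = 2!·6!·0!/9! = 1/252; Racah Σ t=0..0: t=0:+1/96 = 1/96; ⇒ 3j(4 1 3; 2 -1 -1)² = 5/84, sgn +1
I_A²/I_B² = (1/84)/(5/84) = 1/5

1/5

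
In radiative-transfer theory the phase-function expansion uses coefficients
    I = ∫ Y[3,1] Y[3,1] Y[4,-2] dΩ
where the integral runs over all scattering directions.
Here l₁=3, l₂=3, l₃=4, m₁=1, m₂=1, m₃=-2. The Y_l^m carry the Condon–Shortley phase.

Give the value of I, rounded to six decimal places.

Rules hold: Σm=0, L=10 even, 0≤4≤6.
N = 7·7·9 = 441
Δ = 2!·4!·4!/11! = 1/34650
Racah Σ t=0..2: t=0:+1/72 t=1:−1/16 t=2:+1/72 = -5/144
⇒ 3j(3 3 4; 0 0 0)² = 2/77, sgn -1
Racah Σ t=0..2: t=0:+1/192 t=1:−1/36 t=2:+1/192 = -5/288
⇒ 3j(3 3 4; 1 1 -2)² = 20/693, sgn -1
4πI² = N·(3j₀)²·(3jₘ)² = 40/121
I = +1·√(0.330579/4π) = 0.16219310

0.162193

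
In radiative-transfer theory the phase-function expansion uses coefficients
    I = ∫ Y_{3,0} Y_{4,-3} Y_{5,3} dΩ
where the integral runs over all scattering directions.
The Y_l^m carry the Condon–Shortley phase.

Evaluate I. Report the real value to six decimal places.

Rules hold: Σm=0, L=12 even, 1≤5≤7.
N = 7·9·11 = 693
Δ = 2!·4!·6!/13! = 1/180180
Racah Σ t=0..2: t=0:+1/576 t=1:−1/144 t=2:+1/576 = -1/288
⇒ 3j(3 4 5; 0 0 0)² = 20/1001, sgn +1
Racah Σ t=0..1: t=0:+1/1440 t=1:−1/2880 = 1/2880
⇒ 3j(3 4 5; 0 -3 3)² = 7/715, sgn +1
4πI² = N·(3j₀)²·(3jₘ)² = 252/1859
I = +1·√(0.135557/4π) = 0.10386175

0.103862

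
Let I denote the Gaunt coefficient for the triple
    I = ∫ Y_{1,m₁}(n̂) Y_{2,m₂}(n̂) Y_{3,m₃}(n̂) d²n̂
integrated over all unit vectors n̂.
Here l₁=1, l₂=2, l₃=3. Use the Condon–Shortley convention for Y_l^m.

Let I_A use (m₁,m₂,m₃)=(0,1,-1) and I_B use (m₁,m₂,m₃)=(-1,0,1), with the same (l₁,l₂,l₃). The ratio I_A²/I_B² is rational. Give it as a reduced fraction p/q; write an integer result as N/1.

Same 1,2,3: normalisation and zero-m 3j drop out of the ratio.
A: Δ: 0! 2! 4! / 7! → 1/105; sum: t=0:+1/6 = 1/6; 3j²(1 2 3; 0 1 -1) = Δ·Π!·Σ² = 8/105  (sign +1)
B: Δ: 0! 2! 4! / 7! → 1/105; sum: t=0:+1/8 = 1/8; 3j²(1 2 3; -1 0 1) = Δ·Π!·Σ² = 2/35  (sign +1)
I_A²/I_B² = (8/105)/(2/35) = 4/3

4/3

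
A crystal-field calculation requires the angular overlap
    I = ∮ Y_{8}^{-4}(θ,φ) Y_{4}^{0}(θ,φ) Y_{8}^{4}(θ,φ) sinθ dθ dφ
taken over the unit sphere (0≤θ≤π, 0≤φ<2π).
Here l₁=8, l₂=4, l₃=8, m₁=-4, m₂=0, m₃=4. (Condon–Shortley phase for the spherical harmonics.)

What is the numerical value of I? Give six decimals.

m-sum 0 ✓  L=20 even ✓  4≤8≤12 ✓
Π(2lᵢ+1) = 17×9×17 = 2601
triangle coeff Δ(8,4,8) = 1/185175900
Σ_t [0,4]: t=0:+1/557383680 t=1:−1/21772800 t=2:+1/8294400 t=3:−1/21772800 t=4:+1/557383680 = 1/30965760
(3j)²=36/4199 [(8 4 8; 0 0 0)], sign=+1
Σ_t [0,4]: t=0:+1/275904921600 t=1:−1/1437004800 t=2:+1/116121600 t=3:−1/78382080 t=4:+1/557383680 = -1/328458240
(3j)²=16/4199 [(8 4 8; -4 0 4)], sign=-1
⇒ 4πI² = 5184/61009
I = (-1)√(5184/61009/(4π)) = -0.08223006

-0.082230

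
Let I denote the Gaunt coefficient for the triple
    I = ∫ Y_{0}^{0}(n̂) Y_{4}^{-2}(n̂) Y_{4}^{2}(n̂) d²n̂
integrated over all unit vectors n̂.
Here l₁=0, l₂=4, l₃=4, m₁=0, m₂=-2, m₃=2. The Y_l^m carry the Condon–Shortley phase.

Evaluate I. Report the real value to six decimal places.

0.282095

Checks pass: Σm=0; 8 even; l₃=4∈[4,4].
(2·0+1)(2·4+1)(2·4+1) = 81
Δ: 0! 0! 8! / 9! → 1/9
sum: t=0:+1/576 = 1/576
3j²(0 4 4; 0 0 0) = Δ·Π!·Σ² = 1/9  (sign +1)
sum: t=0:+1/1440 = 1/1440
3j²(0 4 4; 0 -2 2) = Δ·Π!·Σ² = 1/9  (sign +1)
combine: 4πI² = 81·1/9·1/9 = 1/1
take √, sign +1: I = 0.28209479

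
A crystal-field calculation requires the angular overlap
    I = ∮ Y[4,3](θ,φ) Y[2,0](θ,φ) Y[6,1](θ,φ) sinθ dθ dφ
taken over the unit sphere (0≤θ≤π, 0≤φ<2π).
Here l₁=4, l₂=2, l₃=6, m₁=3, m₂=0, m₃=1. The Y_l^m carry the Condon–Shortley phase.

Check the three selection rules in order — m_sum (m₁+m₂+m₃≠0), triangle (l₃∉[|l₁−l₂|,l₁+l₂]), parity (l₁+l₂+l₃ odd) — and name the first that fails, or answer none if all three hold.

m_sum

Σmᵢ = 4  ✗
l₃∈[|l₁−l₂|,l₁+l₂]=[2,6], have l₃=6
Σlᵢ = 12 ⇒ even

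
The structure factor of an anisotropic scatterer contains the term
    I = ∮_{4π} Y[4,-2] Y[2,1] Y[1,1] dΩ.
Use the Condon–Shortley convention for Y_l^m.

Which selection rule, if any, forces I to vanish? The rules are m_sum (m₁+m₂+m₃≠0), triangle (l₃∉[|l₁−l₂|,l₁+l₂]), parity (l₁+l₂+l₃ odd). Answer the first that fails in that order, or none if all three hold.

Σmᵢ = 0  ✓
l₃∈[|l₁−l₂|,l₁+l₂]=[2,6], have l₃=1  ✗
Σlᵢ = 7 ⇒ odd

triangle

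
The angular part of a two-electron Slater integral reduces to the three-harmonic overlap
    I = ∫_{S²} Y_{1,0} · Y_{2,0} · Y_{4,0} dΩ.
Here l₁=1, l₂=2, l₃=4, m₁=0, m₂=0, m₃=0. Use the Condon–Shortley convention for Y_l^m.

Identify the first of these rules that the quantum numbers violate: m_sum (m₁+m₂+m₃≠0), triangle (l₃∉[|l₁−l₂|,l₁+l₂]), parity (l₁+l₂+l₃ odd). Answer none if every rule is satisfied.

azimuthal sum: 0 + 0 + 0 = 0  ✓
1 ≤ 4 ≤ 3 (triangle on l)  ✗
L = 1 + 2 + 4 = 7 (odd)

triangle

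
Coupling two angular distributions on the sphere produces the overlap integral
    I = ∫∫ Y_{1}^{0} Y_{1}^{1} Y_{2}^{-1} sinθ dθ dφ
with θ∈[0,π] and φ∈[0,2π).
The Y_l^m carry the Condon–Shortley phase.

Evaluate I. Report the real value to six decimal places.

-0.218510

Rules hold: Σm=0, L=4 even, 0≤2≤2.
N = 3·3·5 = 45
Δ = 0!·2!·2!/5! = 1/30
Racah Σ t=0..0: t=0:+1/1 = 1/1
⇒ 3j(1 1 2; 0 0 0)² = 2/15, sgn +1
Racah Σ t=0..0: t=0:+1/2 = 1/2
⇒ 3j(1 1 2; 0 1 -1)² = 1/10, sgn -1
4πI² = N·(3j₀)²·(3jₘ)² = 3/5
I = -1·√(0.6/4π) = -0.21850969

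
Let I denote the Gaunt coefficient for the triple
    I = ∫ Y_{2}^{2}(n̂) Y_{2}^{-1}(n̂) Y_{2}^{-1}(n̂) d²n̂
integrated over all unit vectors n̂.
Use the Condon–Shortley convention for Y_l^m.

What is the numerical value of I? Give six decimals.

Checks pass: Σm=0; 6 even; l₃=2∈[0,4].
(2·2+1)(2·2+1)(2·2+1) = 125
Δ: 2! 2! 2! / 7! → 1/630
sum: t=0:+1/8 t=1:−1/1 t=2:+1/8 = -3/4
3j²(2 2 2; 0 0 0) = Δ·Π!·Σ² = 2/35  (sign -1)
sum: t=0:+1/4 = 1/4
3j²(2 2 2; 2 -1 -1) = Δ·Π!·Σ² = 3/35  (sign -1)
combine: 4πI² = 125·2/35·3/35 = 30/49
take √, sign +1: I = 0.22072812

0.220728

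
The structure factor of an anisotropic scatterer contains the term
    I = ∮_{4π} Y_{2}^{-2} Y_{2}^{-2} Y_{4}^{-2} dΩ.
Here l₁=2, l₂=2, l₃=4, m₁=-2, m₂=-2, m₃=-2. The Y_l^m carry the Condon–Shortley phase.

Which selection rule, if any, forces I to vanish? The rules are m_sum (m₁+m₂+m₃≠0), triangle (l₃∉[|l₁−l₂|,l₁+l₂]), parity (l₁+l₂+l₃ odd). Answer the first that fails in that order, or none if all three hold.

azimuthal sum: -2 − 2 − 2 = -6  ✗
0 ≤ 4 ≤ 4 (triangle on l)
L = 2 + 2 + 4 = 8 (even)

m_sum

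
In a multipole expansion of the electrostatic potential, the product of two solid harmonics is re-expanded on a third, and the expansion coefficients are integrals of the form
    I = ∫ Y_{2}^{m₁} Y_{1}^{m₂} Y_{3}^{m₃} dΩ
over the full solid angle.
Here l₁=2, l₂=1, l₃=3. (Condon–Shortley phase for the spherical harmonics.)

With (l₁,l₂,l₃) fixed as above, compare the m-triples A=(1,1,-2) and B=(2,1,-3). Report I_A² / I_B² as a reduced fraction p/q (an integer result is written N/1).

2/3

l's match ⇒ only the (l;m) 3-j factors differ between A and B.
A: triangle coeff Δ(2,1,3) = 1/105; Σ_t [0,0]: t=0:+1/12 = 1/12; (3j)²=2/21 [(2 1 3; 1 1 -2)], sign=-1
B: triangle coeff Δ(2,1,3) = 1/105; Σ_t [0,0]: t=0:+1/48 = 1/48; (3j)²=1/7 [(2 1 3; 2 1 -3)], sign=+1
I_A²/I_B² = (2/21)/(1/7) = 2/3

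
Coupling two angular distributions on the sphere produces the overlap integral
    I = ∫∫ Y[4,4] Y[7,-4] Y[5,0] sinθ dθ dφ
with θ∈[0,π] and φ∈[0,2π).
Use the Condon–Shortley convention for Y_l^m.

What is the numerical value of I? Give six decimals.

-0.178703

Checks pass: Σm=0; 16 even; l₃=5∈[3,11].
(2·4+1)(2·7+1)(2·5+1) = 1485
Δ: 6! 2! 8! / 17! → 1/6126120
sum: t=2:+1/69120 t=3:−1/20736 t=4:+1/69120 = -1/51840
3j²(4 7 5; 0 0 0) = Δ·Π!·Σ² = 280/21879  (sign +1)
sum: t=0:+1/1036800 = 1/1036800
3j²(4 7 5; 4 -4 0) = Δ·Π!·Σ² = 14/663  (sign -1)
combine: 4πI² = 1485·280/21879·14/663 = 19600/48841
take √, sign -1: I = -0.17870258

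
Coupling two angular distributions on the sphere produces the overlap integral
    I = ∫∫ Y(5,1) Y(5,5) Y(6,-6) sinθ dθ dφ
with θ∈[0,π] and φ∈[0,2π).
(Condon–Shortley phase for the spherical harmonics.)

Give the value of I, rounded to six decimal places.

0.096539

Checks pass: Σm=0; 16 even; l₃=6∈[0,10].
(2·5+1)(2·5+1)(2·6+1) = 1573
Δ: 4! 6! 6! / 17! → 1/28588560
sum: t=0:+1/345600 t=1:−1/13824 t=2:+1/5184 t=3:−1/13824 t=4:+1/345600 = 7/129600
3j²(5 5 6; 0 0 0) = Δ·Π!·Σ² = 80/7293  (sign +1)
sum: t=4:+1/12441600 = 1/12441600
3j²(5 5 6; 1 5 -6) = Δ·Π!·Σ² = 3/442  (sign +1)
combine: 4πI² = 1573·80/7293·3/442 = 440/3757
take √, sign +1: I = 0.09653856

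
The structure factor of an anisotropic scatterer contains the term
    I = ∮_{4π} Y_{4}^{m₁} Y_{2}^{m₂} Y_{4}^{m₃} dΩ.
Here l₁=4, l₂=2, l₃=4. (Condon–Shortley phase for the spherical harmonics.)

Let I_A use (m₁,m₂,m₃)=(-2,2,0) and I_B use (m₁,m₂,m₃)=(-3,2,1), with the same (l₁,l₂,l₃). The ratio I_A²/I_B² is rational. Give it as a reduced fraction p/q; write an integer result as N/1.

Same 4,2,4: normalisation and zero-m 3j drop out of the ratio.
A: Δ: 2! 6! 2! / 11! → 1/13860; sum: t=2:+1/192 = 1/192; 3j²(4 2 4; -2 2 0) = Δ·Π!·Σ² = 3/77  (sign +1)
B: Δ: 2! 6! 2! / 11! → 1/13860; sum: t=2:+1/480 = 1/480; 3j²(4 2 4; -3 2 1) = Δ·Π!·Σ² = 3/110  (sign -1)
I_A²/I_B² = (3/77)/(3/110) = 10/7

10/7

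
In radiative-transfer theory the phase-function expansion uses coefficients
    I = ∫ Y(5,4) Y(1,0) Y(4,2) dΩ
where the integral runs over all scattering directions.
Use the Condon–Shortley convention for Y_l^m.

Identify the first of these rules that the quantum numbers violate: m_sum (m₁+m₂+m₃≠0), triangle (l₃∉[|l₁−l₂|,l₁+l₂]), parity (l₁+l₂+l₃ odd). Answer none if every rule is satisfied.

m_sum

azimuthal sum: 4 + 0 + 2 = 6  ✗
4 ≤ 4 ≤ 6 (triangle on l)
L = 5 + 1 + 4 = 10 (even)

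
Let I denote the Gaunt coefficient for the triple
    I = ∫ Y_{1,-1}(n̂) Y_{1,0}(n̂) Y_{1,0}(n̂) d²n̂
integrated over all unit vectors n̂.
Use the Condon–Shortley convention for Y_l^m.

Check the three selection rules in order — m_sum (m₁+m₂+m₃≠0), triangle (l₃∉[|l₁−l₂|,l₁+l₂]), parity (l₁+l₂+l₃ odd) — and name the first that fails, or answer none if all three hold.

m_sum

Σmᵢ = -1  ✗
l₃∈[|l₁−l₂|,l₁+l₂]=[0,2], have l₃=1
Σlᵢ = 3 ⇒ odd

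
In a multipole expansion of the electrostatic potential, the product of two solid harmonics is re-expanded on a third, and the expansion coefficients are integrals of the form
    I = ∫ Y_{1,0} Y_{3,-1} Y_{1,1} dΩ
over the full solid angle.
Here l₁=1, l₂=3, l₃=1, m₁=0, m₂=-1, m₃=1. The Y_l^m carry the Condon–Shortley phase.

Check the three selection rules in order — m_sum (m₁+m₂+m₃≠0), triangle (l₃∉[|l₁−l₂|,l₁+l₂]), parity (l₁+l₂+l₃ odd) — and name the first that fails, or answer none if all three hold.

triangle

Σmᵢ = 0  ✓
l₃∈[|l₁−l₂|,l₁+l₂]=[2,4], have l₃=1  ✗
Σlᵢ = 5 ⇒ odd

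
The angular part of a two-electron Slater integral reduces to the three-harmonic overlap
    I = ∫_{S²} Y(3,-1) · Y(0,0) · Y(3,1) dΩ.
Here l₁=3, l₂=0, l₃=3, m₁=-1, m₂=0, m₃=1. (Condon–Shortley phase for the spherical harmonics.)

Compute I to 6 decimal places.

-0.282095

Checks pass: Σm=0; 6 even; l₃=3∈[3,3].
(2·3+1)(2·0+1)(2·3+1) = 49
Δ: 0! 6! 0! / 7! → 1/7
sum: t=0:+1/36 = 1/36
3j²(3 0 3; 0 0 0) = Δ·Π!·Σ² = 1/7  (sign -1)
sum: t=0:+1/48 = 1/48
3j²(3 0 3; -1 0 1) = Δ·Π!·Σ² = 1/7  (sign +1)
combine: 4πI² = 49·1/7·1/7 = 1/1
take √, sign -1: I = -0.28209479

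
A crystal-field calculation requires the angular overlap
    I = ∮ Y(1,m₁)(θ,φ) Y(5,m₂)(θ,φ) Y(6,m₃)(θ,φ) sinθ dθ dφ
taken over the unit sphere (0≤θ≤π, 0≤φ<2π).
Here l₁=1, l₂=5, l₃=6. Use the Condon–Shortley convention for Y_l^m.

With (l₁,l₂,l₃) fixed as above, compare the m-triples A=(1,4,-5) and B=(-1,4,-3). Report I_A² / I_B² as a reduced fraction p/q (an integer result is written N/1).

55/3

Same 1,5,6: normalisation and zero-m 3j drop out of the ratio.
A: Δ: 0! 2! 10! / 13! → 1/858; sum: t=0:+1/725760 = 1/725760; 3j²(1 5 6; 1 4 -5) = Δ·Π!·Σ² = 5/78  (sign -1)
B: Δ: 0! 2! 10! / 13! → 1/858; sum: t=0:+1/725760 = 1/725760; 3j²(1 5 6; -1 4 -3) = Δ·Π!·Σ² = 1/286  (sign -1)
I_A²/I_B² = (5/78)/(1/286) = 55/3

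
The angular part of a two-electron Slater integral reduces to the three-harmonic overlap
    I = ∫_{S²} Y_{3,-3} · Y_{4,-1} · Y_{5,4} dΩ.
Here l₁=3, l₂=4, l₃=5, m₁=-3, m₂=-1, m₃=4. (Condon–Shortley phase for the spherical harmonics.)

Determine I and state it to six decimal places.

Checks pass: Σm=0; 12 even; l₃=5∈[1,7].
(2·3+1)(2·4+1)(2·5+1) = 693
Δ: 2! 4! 6! / 13! → 1/180180
sum: t=0:+1/576 t=1:−1/144 t=2:+1/576 = -1/288
3j²(3 4 5; 0 0 0) = Δ·Π!·Σ² = 20/1001  (sign +1)
sum: t=2:+1/5760 = 1/5760
3j²(3 4 5; -3 -1 4) = Δ·Π!·Σ² = 9/286  (sign -1)
combine: 4πI² = 693·20/1001·9/286 = 810/1859
take √, sign -1: I = -0.18620781

-0.186208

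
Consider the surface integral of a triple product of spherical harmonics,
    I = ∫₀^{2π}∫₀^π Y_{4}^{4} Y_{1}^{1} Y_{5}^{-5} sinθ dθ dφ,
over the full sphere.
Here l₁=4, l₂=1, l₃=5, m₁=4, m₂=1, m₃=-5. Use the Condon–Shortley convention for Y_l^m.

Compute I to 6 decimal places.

Rules hold: Σm=0, L=10 even, 3≤5≤5.
N = 9·3·11 = 297
Δ = 0!·8!·2!/11! = 1/495
Racah Σ t=0..0: t=0:+1/576 = 1/576
⇒ 3j(4 1 5; 0 0 0)² = 5/99, sgn -1
Racah Σ t=0..0: t=0:+1/80640 = 1/80640
⇒ 3j(4 1 5; 4 1 -5)² = 1/11, sgn +1
4πI² = N·(3j₀)²·(3jₘ)² = 15/11
I = -1·√(1.36364/4π) = -0.32941575

-0.329416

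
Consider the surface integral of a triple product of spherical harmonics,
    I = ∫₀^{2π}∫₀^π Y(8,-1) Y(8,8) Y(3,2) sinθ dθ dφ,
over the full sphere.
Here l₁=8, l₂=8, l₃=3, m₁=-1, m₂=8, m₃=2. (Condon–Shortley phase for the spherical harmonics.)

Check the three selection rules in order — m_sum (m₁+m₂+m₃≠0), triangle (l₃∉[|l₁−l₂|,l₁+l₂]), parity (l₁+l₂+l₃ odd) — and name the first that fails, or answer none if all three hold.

m_sum

m₁+m₂+m₃ = -1 + 8 + 2 = 9  ✗
triangle: |8−8|=0 ≤ l₃=3 ≤ 8+8=16
parity: l₁+l₂+l₃ = 19 is odd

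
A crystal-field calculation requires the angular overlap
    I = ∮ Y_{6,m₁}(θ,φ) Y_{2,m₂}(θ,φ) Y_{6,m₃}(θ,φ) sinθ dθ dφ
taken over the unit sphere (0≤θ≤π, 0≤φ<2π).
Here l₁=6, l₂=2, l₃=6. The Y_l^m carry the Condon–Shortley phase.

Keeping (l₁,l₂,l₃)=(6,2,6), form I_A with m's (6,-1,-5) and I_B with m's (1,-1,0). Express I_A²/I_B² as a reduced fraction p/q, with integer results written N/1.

242/7

l's match ⇒ only the (l;m) 3-j factors differ between A and B.
A: triangle coeff Δ(6,2,6) = 1/90090; Σ_t [0,0]: t=0:+1/7257600 = 1/7257600; (3j)²=11/455 [(6 2 6; 6 -1 -5)], sign=-1
B: triangle coeff Δ(6,2,6) = 1/90090; Σ_t [0,1]: t=0:+1/28800 t=1:−1/34560 = 1/172800; (3j)²=1/1430 [(6 2 6; 1 -1 0)], sign=+1
I_A²/I_B² = (11/455)/(1/1430) = 242/7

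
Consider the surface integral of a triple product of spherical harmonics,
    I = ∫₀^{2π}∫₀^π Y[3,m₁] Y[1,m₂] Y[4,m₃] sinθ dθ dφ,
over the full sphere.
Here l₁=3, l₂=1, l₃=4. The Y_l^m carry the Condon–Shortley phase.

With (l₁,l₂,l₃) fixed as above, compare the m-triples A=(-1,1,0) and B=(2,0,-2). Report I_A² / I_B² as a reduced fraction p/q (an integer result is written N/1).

l's match ⇒ only the (l;m) 3-j factors differ between A and B.
A: triangle coeff Δ(3,1,4) = 1/252; Σ_t [0,0]: t=0:+1/96 = 1/96; (3j)²=1/42 [(3 1 4; -1 1 0)], sign=+1
B: triangle coeff Δ(3,1,4) = 1/252; Σ_t [0,0]: t=0:+1/120 = 1/120; (3j)²=1/21 [(3 1 4; 2 0 -2)], sign=+1
I_A²/I_B² = (1/42)/(1/21) = 1/2

1/2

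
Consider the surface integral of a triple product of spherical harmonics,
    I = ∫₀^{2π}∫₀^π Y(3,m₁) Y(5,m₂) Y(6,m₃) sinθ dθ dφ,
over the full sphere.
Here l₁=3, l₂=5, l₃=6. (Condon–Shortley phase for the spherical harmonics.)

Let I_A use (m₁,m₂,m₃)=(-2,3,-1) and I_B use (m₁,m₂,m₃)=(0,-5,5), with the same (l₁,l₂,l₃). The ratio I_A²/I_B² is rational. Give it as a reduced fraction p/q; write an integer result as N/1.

Same 3,5,6: normalisation and zero-m 3j drop out of the ratio.
A: Δ: 2! 4! 8! / 15! → 1/675675; sum: t=1:−1/120960 t=2:+1/17280 = 1/20160; 3j²(3 5 6; -2 3 -1) = Δ·Π!·Σ² = 64/3003  (sign -1)
B: Δ: 2! 4! 8! / 15! → 1/675675; sum: t=0:+1/483840 = 1/483840; 3j²(3 5 6; 0 -5 5) = Δ·Π!·Σ² = 3/91  (sign -1)
I_A²/I_B² = (64/3003)/(3/91) = 64/99

64/99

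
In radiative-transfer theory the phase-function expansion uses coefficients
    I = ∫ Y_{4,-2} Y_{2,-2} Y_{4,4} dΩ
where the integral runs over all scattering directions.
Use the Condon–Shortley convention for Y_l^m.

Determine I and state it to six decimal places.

-0.106180

Rules hold: Σm=0, L=10 even, 2≤4≤6.
N = 9·5·9 = 405
Δ = 2!·6!·2!/11! = 1/13860
Racah Σ t=0..2: t=0:+1/192 t=1:−1/36 t=2:+1/192 = -5/288
⇒ 3j(4 2 4; 0 0 0)² = 20/693, sgn -1
Racah Σ t=0..0: t=0:+1/2880 = 1/2880
⇒ 3j(4 2 4; -2 -2 4)² = 2/165, sgn +1
4πI² = N·(3j₀)²·(3jₘ)² = 120/847
I = -1·√(0.141677/4π) = -0.10618031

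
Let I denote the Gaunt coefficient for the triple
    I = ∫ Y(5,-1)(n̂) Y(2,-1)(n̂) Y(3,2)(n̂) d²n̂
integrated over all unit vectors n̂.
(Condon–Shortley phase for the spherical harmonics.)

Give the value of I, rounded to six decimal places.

-0.117387

Checks pass: Σm=0; 10 even; l₃=3∈[3,7].
(2·5+1)(2·2+1)(2·3+1) = 385
Δ: 4! 6! 0! / 11! → 1/2310
sum: t=2:+1/144 = 1/144
3j²(5 2 3; 0 0 0) = Δ·Π!·Σ² = 10/231  (sign -1)
sum: t=1:−1/720 = -1/720
3j²(5 2 3; -1 -1 2) = Δ·Π!·Σ² = 4/385  (sign +1)
combine: 4πI² = 385·10/231·4/385 = 40/231
take √, sign -1: I = -0.11738675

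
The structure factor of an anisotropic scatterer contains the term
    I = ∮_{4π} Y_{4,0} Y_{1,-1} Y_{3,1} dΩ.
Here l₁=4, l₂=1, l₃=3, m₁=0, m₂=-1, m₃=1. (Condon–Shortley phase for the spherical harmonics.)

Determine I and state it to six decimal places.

Checks pass: Σm=0; 8 even; l₃=3∈[3,5].
(2·4+1)(2·1+1)(2·3+1) = 189
Δ: 2! 6! 0! / 9! → 1/252
sum: t=1:−1/36 = -1/36
3j²(4 1 3; 0 0 0) = Δ·Π!·Σ² = 4/63  (sign +1)
sum: t=0:+1/96 = 1/96
3j²(4 1 3; 0 -1 1) = Δ·Π!·Σ² = 1/42  (sign +1)
combine: 4πI² = 189·4/63·1/42 = 2/7
take √, sign +1: I = 0.15078601

0.150786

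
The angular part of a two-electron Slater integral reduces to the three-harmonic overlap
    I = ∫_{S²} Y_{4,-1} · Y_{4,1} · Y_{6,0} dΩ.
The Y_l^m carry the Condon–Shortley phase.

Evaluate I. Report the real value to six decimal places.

0.007113

Rules hold: Σm=0, L=14 even, 0≤6≤8.
N = 9·9·13 = 1053
Δ = 2!·6!·6!/15! = 1/1261260
Racah Σ t=0..2: t=0:+1/4608 t=1:−1/1296 t=2:+1/4608 = -7/20736
⇒ 3j(4 4 6; 0 0 0)² = 20/1287, sgn -1
Racah Σ t=0..2: t=0:+1/28800 t=1:−1/2304 t=2:+1/2592 = -7/518400
⇒ 3j(4 4 6; -1 1 0)² = 1/25740, sgn -1
4πI² = N·(3j₀)²·(3jₘ)² = 1/1573
I = +1·√(0.000635728/4π) = 0.00711264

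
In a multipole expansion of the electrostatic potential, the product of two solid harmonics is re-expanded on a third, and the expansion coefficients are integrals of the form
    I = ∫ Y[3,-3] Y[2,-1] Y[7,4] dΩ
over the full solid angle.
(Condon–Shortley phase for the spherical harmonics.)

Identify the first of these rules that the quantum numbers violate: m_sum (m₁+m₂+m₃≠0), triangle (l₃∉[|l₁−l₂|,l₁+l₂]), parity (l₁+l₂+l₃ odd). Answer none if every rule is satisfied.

triangle

Σmᵢ = 0  ✓
l₃∈[|l₁−l₂|,l₁+l₂]=[1,5], have l₃=7  ✗
Σlᵢ = 12 ⇒ even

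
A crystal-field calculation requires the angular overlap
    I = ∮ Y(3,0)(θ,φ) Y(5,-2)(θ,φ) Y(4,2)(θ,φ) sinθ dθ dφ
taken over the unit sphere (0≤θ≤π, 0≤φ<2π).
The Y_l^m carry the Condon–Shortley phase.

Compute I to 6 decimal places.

Rules hold: Σm=0, L=12 even, 2≤4≤8.
N = 7·11·9 = 693
Δ = 4!·2!·6!/13! = 1/180180
Racah Σ t=1..3: t=1:−1/576 t=2:+1/144 t=3:−1/576 = 1/288
⇒ 3j(3 5 4; 0 0 0)² = 20/1001, sgn +1
Racah Σ t=1..3: t=1:−1/576 t=2:+1/480 t=3:−1/8640 = 1/4320
⇒ 3j(3 5 4; 0 -2 2)² = 1/2145, sgn +1
4πI² = N·(3j₀)²·(3jₘ)² = 12/1859
I = +1·√(0.00645508/4π) = 0.02266449

0.022664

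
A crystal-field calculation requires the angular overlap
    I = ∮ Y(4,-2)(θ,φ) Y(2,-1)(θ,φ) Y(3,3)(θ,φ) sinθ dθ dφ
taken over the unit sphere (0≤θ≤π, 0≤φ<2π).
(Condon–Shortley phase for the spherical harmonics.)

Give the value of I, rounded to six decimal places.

Σlᵢ=9 odd — θ-integrand is odd under cosθ→−cosθ; I=0

0.000000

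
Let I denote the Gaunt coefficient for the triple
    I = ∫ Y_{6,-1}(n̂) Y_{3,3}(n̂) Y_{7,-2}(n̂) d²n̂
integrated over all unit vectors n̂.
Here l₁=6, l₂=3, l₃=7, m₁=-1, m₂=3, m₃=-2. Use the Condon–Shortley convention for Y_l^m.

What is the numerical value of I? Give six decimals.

-0.170823

Rules hold: Σm=0, L=16 even, 3≤7≤9.
N = 13·7·15 = 1365
Δ = 2!·10!·4!/17! = 1/2042040
Racah Σ t=0..2: t=0:+1/207360 t=1:−1/57600 t=2:+1/207360 = -1/129600
⇒ 3j(6 3 7; 0 0 0)² = 168/12155, sgn +1
Racah Σ t=2..2: t=2:+1/691200 = 1/691200
⇒ 3j(6 3 7; -1 3 -2)² = 189/9724, sgn -1
4πI² = N·(3j₀)²·(3jₘ)² = 166698/454597
I = -1·√(0.366694/4π) = -0.17082325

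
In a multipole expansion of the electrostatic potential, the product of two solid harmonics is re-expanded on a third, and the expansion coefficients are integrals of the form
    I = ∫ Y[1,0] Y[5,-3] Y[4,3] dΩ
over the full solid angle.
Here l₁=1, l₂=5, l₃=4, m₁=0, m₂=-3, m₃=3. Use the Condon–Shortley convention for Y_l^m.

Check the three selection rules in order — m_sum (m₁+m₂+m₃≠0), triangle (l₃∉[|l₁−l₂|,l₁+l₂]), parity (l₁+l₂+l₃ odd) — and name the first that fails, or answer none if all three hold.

none

azimuthal sum: 0 − 3 + 3 = 0  ✓
4 ≤ 4 ≤ 6 (triangle on l)  ✓
L = 1 + 5 + 4 = 10 (even)  ✓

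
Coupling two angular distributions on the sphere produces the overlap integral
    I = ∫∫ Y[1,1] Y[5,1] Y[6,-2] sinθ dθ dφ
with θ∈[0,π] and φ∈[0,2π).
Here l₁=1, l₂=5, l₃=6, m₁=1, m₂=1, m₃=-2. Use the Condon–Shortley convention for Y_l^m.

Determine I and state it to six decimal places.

m-sum 0 ✓  L=12 even ✓  4≤6≤6 ✓
Π(2lᵢ+1) = 3×11×13 = 429
triangle coeff Δ(1,5,6) = 1/858
Σ_t [0,0]: t=0:+1/14400 = 1/14400
(3j)²=6/143 [(1 5 6; 0 0 0)], sign=+1
Σ_t [0,0]: t=0:+1/34560 = 1/34560
(3j)²=14/429 [(1 5 6; 1 1 -2)], sign=+1
⇒ 4πI² = 84/143
I = (+1)√(84/143/(4π)) = 0.21620548

0.216205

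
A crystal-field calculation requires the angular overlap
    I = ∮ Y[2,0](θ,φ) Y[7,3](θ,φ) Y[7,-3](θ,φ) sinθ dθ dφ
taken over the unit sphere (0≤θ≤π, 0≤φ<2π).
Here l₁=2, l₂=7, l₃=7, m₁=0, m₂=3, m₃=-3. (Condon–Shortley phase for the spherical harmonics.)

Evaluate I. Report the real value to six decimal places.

Checks pass: Σm=0; 16 even; l₃=7∈[5,9].
(2·2+1)(2·7+1)(2·7+1) = 1125
Δ: 2! 2! 12! / 17! → 1/185640
sum: t=0:+1/2419200 t=1:−1/518400 t=2:+1/2419200 = -1/907200
3j²(2 7 7; 0 0 0) = Δ·Π!·Σ² = 56/3315  (sign +1)
sum: t=0:+1/29030400 t=1:−1/2177280 t=2:+1/3870720 = -29/174182400
3j²(2 7 7; 0 3 -3) = Δ·Π!·Σ² = 841/185640  (sign -1)
combine: 4πI² = 1125·56/3315·841/185640 = 4205/48841
take √, sign -1: I = -0.08277245

-0.082772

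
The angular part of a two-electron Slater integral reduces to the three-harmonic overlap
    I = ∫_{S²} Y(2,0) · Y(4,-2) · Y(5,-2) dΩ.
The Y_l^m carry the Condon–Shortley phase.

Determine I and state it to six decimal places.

m-sum = 0 − 2 − 2 = -4 ≠ 0 ⇒ I = 0

0.000000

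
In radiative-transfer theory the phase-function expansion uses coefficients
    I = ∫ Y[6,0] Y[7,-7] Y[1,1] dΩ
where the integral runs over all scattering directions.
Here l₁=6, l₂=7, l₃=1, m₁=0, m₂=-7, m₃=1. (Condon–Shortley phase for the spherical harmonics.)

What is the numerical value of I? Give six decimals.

0.000000

m-sum = 0 − 7 + 1 = -6 ≠ 0 ⇒ I = 0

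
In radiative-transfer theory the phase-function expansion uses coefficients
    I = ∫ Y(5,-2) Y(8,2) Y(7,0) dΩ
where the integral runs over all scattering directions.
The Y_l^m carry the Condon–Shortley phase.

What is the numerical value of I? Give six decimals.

Checks pass: Σm=0; 20 even; l₃=7∈[3,13].
(2·5+1)(2·8+1)(2·7+1) = 2805
Δ: 6! 4! 10! / 21! → 1/814773960
sum: t=1:−1/87091200 t=2:+1/4976640 t=3:−1/2073600 t=4:+1/4976640 t=5:−1/87091200 = -1/9676800
3j²(5 8 7; 0 0 0) = Δ·Π!·Σ² = 360/46189  (sign +1)
sum: t=3:−1/26127360 t=4:+1/4976640 t=5:−1/6912000 t=6:+1/74649600 = 41/1306368000
3j²(5 8 7; -2 2 0) = Δ·Π!·Σ² = 1681/692835  (sign -1)
combine: 4πI² = 2805·360/46189·1681/692835 = 605160/11408683
take √, sign -1: I = -0.06496993

-0.064970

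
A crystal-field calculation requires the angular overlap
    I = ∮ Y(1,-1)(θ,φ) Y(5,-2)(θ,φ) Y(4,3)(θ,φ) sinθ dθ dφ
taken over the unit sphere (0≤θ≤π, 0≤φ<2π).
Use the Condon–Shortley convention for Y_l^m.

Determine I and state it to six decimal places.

Rules hold: Σm=0, L=10 even, 4≤4≤6.
N = 3·11·9 = 297
Δ = 2!·0!·8!/11! = 1/495
Racah Σ t=1..1: t=1:−1/576 = -1/576
⇒ 3j(1 5 4; 0 0 0)² = 5/99, sgn -1
Racah Σ t=2..2: t=2:+1/10080 = 1/10080
⇒ 3j(1 5 4; -1 -2 3)² = 1/165, sgn -1
4πI² = N·(3j₀)²·(3jₘ)² = 1/11
I = +1·√(0.0909091/4π) = 0.08505478

0.085055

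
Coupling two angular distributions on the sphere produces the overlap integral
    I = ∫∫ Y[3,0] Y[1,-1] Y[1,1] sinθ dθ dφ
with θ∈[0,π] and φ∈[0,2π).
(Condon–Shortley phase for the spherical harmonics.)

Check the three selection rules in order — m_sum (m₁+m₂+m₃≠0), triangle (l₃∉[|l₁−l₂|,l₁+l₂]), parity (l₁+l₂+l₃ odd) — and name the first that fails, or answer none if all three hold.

triangle

Σmᵢ = 0  ✓
l₃∈[|l₁−l₂|,l₁+l₂]=[2,4], have l₃=1  ✗
Σlᵢ = 5 ⇒ odd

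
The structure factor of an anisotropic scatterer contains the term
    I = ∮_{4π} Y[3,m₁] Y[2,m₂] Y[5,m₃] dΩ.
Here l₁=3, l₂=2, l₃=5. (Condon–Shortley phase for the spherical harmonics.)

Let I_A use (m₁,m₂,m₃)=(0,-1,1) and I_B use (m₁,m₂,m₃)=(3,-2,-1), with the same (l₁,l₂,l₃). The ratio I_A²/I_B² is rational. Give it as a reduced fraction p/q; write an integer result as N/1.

Shared (l₁,l₂,l₃)=(3,2,5): N and (l;000)² cancel in I_A²/I_B².
A: Δ = 0!·6!·4!/11! = 1/2310; Racah Σ t=0..0: t=0:+1/216 = 1/216; ⇒ 3j(3 2 5; 0 -1 1)² = 8/231, sgn +1
B: Δ = 0!·6!·4!/11! = 1/2310; Racah Σ t=0..0: t=0:+1/17280 = 1/17280; ⇒ 3j(3 2 5; 3 -2 -1)² = 1/2310, sgn +1
I_A²/I_B² = (8/231)/(1/2310) = 80/1

80/1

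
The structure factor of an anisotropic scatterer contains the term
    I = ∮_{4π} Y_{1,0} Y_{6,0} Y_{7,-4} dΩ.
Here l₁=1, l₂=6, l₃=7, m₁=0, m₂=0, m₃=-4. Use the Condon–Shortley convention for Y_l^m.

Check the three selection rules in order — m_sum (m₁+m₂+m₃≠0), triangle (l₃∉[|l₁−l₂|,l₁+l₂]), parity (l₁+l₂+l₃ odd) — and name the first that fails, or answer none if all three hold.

m_sum

Σmᵢ = -4  ✗
l₃∈[|l₁−l₂|,l₁+l₂]=[5,7], have l₃=7
Σlᵢ = 14 ⇒ even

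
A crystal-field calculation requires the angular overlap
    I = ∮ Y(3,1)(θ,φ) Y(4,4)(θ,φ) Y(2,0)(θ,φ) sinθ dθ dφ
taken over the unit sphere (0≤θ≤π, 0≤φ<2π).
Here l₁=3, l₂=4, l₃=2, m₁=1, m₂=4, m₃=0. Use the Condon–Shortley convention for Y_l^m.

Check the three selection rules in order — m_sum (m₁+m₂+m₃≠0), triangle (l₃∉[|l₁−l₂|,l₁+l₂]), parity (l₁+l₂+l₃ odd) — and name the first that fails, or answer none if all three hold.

m_sum

m₁+m₂+m₃ = 1 + 4 + 0 = 5  ✗
triangle: |3−4|=1 ≤ l₃=2 ≤ 3+4=7
parity: l₁+l₂+l₃ = 9 is odd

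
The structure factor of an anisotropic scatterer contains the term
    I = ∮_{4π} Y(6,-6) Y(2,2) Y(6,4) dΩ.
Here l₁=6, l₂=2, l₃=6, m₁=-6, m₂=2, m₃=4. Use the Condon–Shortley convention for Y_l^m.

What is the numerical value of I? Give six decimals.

-0.076075

Checks pass: Σm=0; 14 even; l₃=6∈[4,8].
(2·6+1)(2·2+1)(2·6+1) = 845
Δ: 2! 10! 2! / 15! → 1/90090
sum: t=0:+1/69120 t=1:−1/14400 t=2:+1/69120 = -7/172800
3j²(6 2 6; 0 0 0) = Δ·Π!·Σ² = 14/715  (sign -1)
sum: t=2:+1/14515200 = 1/14515200
3j²(6 2 6; -6 2 4) = Δ·Π!·Σ² = 2/455  (sign +1)
combine: 4πI² = 845·14/715·2/455 = 4/55
take √, sign -1: I = -0.07607531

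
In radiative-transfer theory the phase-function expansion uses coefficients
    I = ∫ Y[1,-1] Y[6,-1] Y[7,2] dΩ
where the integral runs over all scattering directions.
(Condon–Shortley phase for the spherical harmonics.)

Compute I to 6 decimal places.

m-sum 0 ✓  L=14 even ✓  5≤7≤7 ✓
Π(2lᵢ+1) = 3×13×15 = 585
triangle coeff Δ(1,6,7) = 1/1365
Σ_t [0,0]: t=0:+1/518400 = 1/518400
(3j)²=7/195 [(1 6 7; 0 0 0)], sign=-1
Σ_t [0,0]: t=0:+1/1209600 = 1/1209600
(3j)²=12/455 [(1 6 7; -1 -1 2)], sign=-1
⇒ 4πI² = 36/65
I = (+1)√(36/65/(4π)) = 0.20993732

0.209937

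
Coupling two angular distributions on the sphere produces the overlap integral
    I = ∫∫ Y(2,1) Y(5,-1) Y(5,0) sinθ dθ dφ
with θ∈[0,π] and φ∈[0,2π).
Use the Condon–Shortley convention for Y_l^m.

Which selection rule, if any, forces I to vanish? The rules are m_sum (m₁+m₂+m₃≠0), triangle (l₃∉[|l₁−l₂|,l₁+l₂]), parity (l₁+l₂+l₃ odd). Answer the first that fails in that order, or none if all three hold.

m₁+m₂+m₃ = 1 − 1 + 0 = 0  ✓
triangle: |2−5|=3 ≤ l₃=5 ≤ 2+5=7  ✓
parity: l₁+l₂+l₃ = 12 is even  ✓

none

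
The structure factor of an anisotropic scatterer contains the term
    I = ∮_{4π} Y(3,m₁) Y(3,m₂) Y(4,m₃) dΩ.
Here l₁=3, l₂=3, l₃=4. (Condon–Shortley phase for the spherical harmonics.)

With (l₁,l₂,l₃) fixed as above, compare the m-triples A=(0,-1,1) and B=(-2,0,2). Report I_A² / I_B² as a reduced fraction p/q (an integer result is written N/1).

5/1

Shared (l₁,l₂,l₃)=(3,3,4): N and (l;000)² cancel in I_A²/I_B².
A: Δ = 2!·4!·4!/11! = 1/34650; Racah Σ t=0..2: t=0:+1/48 t=1:−1/24 t=2:+1/288 = -5/288; ⇒ 3j(3 3 4; 0 -1 1)² = 5/462, sgn +1
B: Δ = 2!·4!·4!/11! = 1/34650; Racah Σ t=1..2: t=1:−1/96 t=2:+1/72 = 1/288; ⇒ 3j(3 3 4; -2 0 2)² = 1/462, sgn +1
I_A²/I_B² = (5/462)/(1/462) = 5/1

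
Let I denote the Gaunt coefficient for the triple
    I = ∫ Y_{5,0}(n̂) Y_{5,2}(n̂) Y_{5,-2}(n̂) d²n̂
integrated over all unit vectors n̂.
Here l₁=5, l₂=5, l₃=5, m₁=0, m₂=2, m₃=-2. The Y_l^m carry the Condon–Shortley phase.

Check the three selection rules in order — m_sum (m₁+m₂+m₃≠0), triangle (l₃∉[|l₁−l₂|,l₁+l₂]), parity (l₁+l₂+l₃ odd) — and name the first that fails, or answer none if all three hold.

parity

Σmᵢ = 0  ✓
l₃∈[|l₁−l₂|,l₁+l₂]=[0,10], have l₃=5  ✓
Σlᵢ = 15 ⇒ odd  ✗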